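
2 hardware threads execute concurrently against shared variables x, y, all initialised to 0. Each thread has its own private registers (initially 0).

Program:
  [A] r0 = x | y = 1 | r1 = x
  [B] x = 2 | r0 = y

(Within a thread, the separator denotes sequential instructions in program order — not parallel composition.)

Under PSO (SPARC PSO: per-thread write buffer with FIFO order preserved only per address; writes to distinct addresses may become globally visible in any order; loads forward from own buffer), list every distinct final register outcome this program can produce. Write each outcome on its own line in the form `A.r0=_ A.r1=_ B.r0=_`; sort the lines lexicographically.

A.r0=0 A.r1=0 B.r0=0
A.r0=0 A.r1=0 B.r0=1
A.r0=0 A.r1=2 B.r0=0
A.r0=0 A.r1=2 B.r0=1
A.r0=2 A.r1=2 B.r0=0
A.r0=2 A.r1=2 B.r0=1

outcome vector order: (A.r0,A.r1,B.r0)
|PSO outcomes| = 6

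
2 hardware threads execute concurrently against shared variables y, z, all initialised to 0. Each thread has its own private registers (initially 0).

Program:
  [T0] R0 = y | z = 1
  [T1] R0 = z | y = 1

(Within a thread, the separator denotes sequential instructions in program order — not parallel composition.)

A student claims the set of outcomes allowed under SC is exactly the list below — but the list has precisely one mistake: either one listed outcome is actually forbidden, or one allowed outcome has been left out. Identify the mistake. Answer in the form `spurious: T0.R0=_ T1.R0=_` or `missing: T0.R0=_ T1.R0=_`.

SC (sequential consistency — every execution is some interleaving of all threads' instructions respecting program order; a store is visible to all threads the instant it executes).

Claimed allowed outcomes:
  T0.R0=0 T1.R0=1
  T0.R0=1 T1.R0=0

missing: T0.R0=0 T1.R0=0

outcome vector order: (T0.R0,T1.R0)
SC (3): <0 0>; <0 1>; <1 0>
SC∖claimed = {<0 0>}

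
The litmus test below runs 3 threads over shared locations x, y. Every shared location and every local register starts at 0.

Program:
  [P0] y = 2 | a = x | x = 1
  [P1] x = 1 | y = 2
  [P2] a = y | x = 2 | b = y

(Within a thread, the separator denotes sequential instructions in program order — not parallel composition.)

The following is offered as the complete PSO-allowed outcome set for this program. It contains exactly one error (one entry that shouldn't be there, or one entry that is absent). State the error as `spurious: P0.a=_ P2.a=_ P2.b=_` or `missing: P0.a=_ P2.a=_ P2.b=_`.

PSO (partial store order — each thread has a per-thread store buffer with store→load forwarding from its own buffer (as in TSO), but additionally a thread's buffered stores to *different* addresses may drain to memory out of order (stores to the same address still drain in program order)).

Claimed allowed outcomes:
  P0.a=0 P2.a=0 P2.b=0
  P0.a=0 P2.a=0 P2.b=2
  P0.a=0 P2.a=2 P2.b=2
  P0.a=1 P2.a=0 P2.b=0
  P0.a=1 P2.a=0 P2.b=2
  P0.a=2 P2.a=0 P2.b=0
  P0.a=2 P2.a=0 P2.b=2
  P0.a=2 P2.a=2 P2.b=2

outcome vector order: (P0.a,P2.a,P2.b)
under PSO → 0/0/0; 0/0/2; 0/2/2; 1/0/0; 1/0/2; 1/2/2; 2/0/0; 2/0/2; 2/2/2
PSO∖claimed = {1/2/2}

missing: P0.a=1 P2.a=2 P2.b=2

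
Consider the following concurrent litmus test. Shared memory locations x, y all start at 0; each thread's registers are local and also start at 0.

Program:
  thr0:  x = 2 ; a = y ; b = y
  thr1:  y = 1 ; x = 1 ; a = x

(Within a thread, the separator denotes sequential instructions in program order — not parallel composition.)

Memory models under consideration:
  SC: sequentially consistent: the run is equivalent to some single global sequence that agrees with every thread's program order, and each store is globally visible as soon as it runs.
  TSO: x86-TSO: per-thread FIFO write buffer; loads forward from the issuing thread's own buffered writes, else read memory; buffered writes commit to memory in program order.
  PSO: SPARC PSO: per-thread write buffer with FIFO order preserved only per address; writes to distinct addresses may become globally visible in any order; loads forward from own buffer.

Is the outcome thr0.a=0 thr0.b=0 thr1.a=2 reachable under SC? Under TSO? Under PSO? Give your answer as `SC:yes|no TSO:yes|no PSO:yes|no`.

SC:no TSO:yes PSO:yes

outcome vector order: (thr0.a,thr0.b,thr1.a)
SC: 4 outcomes — {<0 0 1> <0 1 1> <1 1 1> <1 1 2>}
TSO: 6 outcomes — {<0 0 1> <0 0 2> <0 1 1> <0 1 2> <1 1 1> <1 1 2>}
PSO: 6 outcomes — {<0 0 1> <0 0 2> <0 1 1> <0 1 2> <1 1 1> <1 1 2>}
target <0 0 2> ∈ {TSO,PSO}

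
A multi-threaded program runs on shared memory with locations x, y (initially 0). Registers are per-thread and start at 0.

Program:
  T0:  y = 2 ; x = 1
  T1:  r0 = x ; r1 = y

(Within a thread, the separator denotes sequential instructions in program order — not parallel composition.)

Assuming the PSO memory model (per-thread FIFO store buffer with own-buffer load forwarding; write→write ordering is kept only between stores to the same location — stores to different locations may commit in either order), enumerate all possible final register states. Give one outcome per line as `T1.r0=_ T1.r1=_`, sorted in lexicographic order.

T1.r0=0 T1.r1=0
T1.r0=0 T1.r1=2
T1.r0=1 T1.r1=0
T1.r0=1 T1.r1=2

outcome vector order: (T1.r0,T1.r1)
|PSO outcomes| = 4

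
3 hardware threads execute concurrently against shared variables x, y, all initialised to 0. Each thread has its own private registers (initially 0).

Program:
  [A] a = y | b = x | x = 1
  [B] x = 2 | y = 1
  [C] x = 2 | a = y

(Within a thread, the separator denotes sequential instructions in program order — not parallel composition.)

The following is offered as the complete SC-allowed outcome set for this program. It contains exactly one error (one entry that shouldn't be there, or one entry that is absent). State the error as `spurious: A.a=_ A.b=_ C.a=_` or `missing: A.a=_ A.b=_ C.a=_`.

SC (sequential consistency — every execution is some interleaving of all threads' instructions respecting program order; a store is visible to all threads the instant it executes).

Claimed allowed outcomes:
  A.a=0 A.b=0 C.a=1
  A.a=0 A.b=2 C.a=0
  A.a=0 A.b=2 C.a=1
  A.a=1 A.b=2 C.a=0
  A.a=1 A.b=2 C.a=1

outcome vector order: (A.a,A.b,C.a)
SC: 6 outcomes — {0/0/0, 0/0/1, 0/2/0, 0/2/1, 1/2/0, 1/2/1}
SC∖claimed = {0/0/0}

missing: A.a=0 A.b=0 C.a=0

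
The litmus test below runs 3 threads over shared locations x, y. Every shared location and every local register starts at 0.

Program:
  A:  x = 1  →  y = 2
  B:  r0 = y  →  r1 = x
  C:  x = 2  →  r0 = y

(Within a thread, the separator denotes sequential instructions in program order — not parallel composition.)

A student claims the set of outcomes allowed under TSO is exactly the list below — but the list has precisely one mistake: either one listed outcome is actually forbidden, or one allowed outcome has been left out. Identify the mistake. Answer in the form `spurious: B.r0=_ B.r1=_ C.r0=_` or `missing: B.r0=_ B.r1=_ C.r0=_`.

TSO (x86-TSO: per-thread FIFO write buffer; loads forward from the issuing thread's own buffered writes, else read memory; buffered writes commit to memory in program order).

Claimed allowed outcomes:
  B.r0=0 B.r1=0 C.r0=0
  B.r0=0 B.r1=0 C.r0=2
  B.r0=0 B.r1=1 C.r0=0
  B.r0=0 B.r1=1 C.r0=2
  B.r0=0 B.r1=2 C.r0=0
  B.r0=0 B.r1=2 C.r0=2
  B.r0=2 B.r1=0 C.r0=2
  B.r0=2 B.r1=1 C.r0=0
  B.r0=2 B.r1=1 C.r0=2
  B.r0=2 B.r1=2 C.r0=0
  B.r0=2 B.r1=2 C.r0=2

spurious: B.r0=2 B.r1=0 C.r0=2

outcome vector order: (B.r0,B.r1,C.r0)
[TSO] allowed = {<0 0 0>; <0 0 2>; <0 1 0>; <0 1 2>; <0 2 0>; <0 2 2>; <2 1 0>; <2 1 2>; <2 2 0>; <2 2 2>}
claimed∖TSO = {<2 0 2>}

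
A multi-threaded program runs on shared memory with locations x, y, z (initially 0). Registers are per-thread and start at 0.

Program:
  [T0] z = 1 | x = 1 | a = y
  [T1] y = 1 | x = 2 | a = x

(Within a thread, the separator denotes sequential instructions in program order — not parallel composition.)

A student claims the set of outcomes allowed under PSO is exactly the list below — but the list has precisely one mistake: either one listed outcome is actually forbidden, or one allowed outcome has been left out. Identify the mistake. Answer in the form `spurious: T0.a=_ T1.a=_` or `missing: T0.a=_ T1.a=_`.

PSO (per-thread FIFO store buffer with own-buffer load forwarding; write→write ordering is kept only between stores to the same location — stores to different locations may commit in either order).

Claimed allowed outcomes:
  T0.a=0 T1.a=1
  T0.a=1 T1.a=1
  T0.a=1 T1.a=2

outcome vector order: (T0.a,T1.a)
PSO: 4 outcomes — {<0 1>, <0 2>, <1 1>, <1 2>}
PSO∖claimed = {<0 2>}

missing: T0.a=0 T1.a=2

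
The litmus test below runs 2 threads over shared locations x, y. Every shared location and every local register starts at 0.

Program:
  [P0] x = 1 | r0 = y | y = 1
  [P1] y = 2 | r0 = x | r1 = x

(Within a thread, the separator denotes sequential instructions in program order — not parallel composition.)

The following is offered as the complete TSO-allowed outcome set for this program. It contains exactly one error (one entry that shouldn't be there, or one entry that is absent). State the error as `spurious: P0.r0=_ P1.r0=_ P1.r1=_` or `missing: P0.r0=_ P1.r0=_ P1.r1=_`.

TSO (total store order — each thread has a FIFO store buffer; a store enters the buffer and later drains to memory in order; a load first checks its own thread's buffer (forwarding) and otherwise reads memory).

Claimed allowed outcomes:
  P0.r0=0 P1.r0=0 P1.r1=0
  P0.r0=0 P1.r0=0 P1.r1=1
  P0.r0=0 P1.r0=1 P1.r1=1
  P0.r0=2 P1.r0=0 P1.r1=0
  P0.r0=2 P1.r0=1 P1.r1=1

missing: P0.r0=2 P1.r0=0 P1.r1=1

outcome vector order: (P0.r0,P1.r0,P1.r1)
TSO (6): (0,0,0), (0,0,1), (0,1,1), (2,0,0), (2,0,1), (2,1,1)
TSO∖claimed = {(2,0,1)}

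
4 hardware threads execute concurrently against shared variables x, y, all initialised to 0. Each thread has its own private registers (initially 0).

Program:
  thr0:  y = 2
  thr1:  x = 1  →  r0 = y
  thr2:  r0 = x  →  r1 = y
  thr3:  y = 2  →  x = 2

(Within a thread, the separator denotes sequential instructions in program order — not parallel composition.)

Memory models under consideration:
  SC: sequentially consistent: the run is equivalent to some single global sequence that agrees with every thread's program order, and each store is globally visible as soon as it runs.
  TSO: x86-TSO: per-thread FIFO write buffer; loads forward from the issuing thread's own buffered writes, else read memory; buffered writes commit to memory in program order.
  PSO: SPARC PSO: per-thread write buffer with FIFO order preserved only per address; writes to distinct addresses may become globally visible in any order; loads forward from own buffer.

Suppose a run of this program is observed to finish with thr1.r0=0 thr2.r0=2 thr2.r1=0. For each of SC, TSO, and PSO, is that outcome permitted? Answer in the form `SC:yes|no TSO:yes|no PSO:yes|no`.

SC:no TSO:no PSO:yes

outcome vector order: (thr1.r0,thr2.r0,thr2.r1)
[SC] allowed = {(0,0,0) (0,0,2) (0,1,0) (0,1,2) (0,2,2) (2,0,0) (2,0,2) (2,1,0) (2,1,2) (2,2,2)}
[TSO] allowed = {(0,0,0) (0,0,2) (0,1,0) (0,1,2) (0,2,2) (2,0,0) (2,0,2) (2,1,0) (2,1,2) (2,2,2)}
[PSO] allowed = {(0,0,0) (0,0,2) (0,1,0) (0,1,2) (0,2,0) (0,2,2) (2,0,0) (2,0,2) (2,1,0) (2,1,2) (2,2,0) (2,2,2)}
target (0,2,0) ∈ {PSO}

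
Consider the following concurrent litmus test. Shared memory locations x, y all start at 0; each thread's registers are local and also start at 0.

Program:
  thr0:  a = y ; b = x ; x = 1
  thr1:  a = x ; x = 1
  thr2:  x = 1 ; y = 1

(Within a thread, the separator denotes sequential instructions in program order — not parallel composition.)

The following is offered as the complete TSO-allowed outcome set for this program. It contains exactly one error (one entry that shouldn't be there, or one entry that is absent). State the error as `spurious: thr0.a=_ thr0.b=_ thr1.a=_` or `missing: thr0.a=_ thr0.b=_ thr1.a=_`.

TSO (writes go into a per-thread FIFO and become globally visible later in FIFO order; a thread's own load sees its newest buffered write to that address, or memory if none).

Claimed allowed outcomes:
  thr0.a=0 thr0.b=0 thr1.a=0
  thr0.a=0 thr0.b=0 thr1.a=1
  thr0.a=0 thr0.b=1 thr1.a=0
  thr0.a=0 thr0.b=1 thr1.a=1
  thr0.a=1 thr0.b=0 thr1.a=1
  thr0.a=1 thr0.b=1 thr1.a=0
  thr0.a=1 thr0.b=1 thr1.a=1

outcome vector order: (thr0.a,thr0.b,thr1.a)
[TSO] allowed = {0/0/0 0/0/1 0/1/0 0/1/1 1/1/0 1/1/1}
claimed∖TSO = {1/0/1}

spurious: thr0.a=1 thr0.b=0 thr1.a=1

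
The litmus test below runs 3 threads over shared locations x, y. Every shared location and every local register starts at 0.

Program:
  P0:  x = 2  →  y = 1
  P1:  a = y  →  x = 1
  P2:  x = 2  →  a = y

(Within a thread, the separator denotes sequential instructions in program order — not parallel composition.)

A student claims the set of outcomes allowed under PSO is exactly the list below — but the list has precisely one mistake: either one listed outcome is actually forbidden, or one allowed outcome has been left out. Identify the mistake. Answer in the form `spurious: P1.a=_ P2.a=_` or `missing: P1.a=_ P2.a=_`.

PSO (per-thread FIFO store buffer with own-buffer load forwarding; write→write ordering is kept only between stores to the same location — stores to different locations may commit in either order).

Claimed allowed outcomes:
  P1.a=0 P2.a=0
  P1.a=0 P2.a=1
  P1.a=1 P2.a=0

outcome vector order: (P1.a,P2.a)
[PSO] allowed = {0/0, 0/1, 1/0, 1/1}
PSO∖claimed = {1/1}

missing: P1.a=1 P2.a=1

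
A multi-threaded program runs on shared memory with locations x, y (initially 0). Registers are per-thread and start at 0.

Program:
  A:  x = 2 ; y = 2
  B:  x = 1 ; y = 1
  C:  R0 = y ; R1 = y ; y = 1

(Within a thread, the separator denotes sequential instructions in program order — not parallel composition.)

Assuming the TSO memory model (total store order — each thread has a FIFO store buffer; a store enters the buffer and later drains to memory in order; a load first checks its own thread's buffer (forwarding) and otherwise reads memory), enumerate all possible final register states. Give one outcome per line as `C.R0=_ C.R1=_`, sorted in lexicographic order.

outcome vector order: (C.R0,C.R1)
|TSO outcomes| = 7

C.R0=0 C.R1=0
C.R0=0 C.R1=1
C.R0=0 C.R1=2
C.R0=1 C.R1=1
C.R0=1 C.R1=2
C.R0=2 C.R1=1
C.R0=2 C.R1=2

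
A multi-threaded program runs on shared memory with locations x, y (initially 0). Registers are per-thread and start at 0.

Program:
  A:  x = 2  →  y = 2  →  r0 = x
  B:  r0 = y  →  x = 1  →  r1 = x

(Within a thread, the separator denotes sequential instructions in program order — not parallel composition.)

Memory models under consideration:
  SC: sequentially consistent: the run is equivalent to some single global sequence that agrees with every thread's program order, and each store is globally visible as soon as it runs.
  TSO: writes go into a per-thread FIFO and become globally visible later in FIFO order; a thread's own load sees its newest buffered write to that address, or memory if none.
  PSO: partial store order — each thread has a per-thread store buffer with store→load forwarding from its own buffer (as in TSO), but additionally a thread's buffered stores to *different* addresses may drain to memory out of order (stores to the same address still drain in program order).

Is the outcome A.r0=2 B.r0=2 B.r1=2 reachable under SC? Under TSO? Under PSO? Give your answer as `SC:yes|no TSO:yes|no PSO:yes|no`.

SC:no TSO:no PSO:yes

outcome vector order: (A.r0,B.r0,B.r1)
SC (5): <1 0 1>, <1 2 1>, <2 0 1>, <2 0 2>, <2 2 1>
TSO (5): <1 0 1>, <1 2 1>, <2 0 1>, <2 0 2>, <2 2 1>
PSO (6): <1 0 1>, <1 2 1>, <2 0 1>, <2 0 2>, <2 2 1>, <2 2 2>
target <2 2 2> ∈ {PSO}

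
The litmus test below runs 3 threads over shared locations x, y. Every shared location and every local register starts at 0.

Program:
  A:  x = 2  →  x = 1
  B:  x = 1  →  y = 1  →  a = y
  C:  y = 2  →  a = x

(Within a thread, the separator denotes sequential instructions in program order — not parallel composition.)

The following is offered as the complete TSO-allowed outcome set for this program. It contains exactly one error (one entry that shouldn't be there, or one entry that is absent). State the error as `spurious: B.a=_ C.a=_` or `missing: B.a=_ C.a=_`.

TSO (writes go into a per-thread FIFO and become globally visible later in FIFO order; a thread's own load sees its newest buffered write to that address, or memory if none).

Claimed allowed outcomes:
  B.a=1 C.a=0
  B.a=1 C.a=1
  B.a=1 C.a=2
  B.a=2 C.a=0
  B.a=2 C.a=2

outcome vector order: (B.a,C.a)
under TSO → <1 0>, <1 1>, <1 2>, <2 0>, <2 1>, <2 2>
TSO∖claimed = {<2 1>}

missing: B.a=2 C.a=1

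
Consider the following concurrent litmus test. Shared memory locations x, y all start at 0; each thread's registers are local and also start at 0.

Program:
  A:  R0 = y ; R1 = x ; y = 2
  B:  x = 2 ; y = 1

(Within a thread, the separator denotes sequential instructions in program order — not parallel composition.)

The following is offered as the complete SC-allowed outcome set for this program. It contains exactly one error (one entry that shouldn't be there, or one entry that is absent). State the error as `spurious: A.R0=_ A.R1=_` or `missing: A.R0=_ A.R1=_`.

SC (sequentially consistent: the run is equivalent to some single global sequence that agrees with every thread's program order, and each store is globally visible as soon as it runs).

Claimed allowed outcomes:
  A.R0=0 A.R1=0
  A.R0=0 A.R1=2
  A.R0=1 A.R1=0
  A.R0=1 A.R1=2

outcome vector order: (A.R0,A.R1)
SC: 3 outcomes — {<0 0>, <0 2>, <1 2>}
claimed∖SC = {<1 0>}

spurious: A.R0=1 A.R1=0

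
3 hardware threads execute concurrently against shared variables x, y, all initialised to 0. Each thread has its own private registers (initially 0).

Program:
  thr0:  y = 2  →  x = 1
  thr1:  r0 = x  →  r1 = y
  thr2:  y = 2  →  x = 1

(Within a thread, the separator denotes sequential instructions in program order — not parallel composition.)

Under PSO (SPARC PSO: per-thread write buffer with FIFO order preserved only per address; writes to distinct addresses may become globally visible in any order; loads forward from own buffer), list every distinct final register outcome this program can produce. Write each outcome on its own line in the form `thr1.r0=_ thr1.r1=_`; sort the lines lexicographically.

thr1.r0=0 thr1.r1=0
thr1.r0=0 thr1.r1=2
thr1.r0=1 thr1.r1=0
thr1.r0=1 thr1.r1=2

outcome vector order: (thr1.r0,thr1.r1)
|PSO outcomes| = 4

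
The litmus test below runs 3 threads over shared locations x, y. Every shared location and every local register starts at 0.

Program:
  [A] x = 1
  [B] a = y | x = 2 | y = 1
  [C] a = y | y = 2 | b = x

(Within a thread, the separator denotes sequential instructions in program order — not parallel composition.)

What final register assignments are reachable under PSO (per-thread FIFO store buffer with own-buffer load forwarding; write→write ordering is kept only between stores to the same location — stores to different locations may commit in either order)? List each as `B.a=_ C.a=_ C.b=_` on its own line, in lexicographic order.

outcome vector order: (B.a,C.a,C.b)
|PSO outcomes| = 9

B.a=0 C.a=0 C.b=0
B.a=0 C.a=0 C.b=1
B.a=0 C.a=0 C.b=2
B.a=0 C.a=1 C.b=0
B.a=0 C.a=1 C.b=1
B.a=0 C.a=1 C.b=2
B.a=2 C.a=0 C.b=0
B.a=2 C.a=0 C.b=1
B.a=2 C.a=0 C.b=2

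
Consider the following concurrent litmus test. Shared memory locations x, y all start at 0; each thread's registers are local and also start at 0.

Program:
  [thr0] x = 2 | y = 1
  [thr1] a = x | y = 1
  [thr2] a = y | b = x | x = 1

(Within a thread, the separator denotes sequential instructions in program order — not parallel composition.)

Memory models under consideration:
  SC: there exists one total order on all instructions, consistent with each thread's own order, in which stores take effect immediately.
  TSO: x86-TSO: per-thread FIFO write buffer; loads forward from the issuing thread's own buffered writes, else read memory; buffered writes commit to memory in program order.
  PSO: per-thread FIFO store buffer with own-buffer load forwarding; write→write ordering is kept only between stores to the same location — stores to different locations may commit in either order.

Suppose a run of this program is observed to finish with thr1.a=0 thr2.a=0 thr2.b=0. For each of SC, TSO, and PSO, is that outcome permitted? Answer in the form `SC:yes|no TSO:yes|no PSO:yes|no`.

SC:yes TSO:yes PSO:yes

outcome vector order: (thr1.a,thr2.a,thr2.b)
SC: 10 outcomes — {(0,0,0) (0,0,2) (0,1,0) (0,1,2) (1,0,0) (1,0,2) (1,1,2) (2,0,0) (2,0,2) (2,1,2)}
TSO: 10 outcomes — {(0,0,0) (0,0,2) (0,1,0) (0,1,2) (1,0,0) (1,0,2) (1,1,2) (2,0,0) (2,0,2) (2,1,2)}
PSO: 12 outcomes — {(0,0,0) (0,0,2) (0,1,0) (0,1,2) (1,0,0) (1,0,2) (1,1,0) (1,1,2) (2,0,0) (2,0,2) (2,1,0) (2,1,2)}
target (0,0,0) ∈ {SC,TSO,PSO}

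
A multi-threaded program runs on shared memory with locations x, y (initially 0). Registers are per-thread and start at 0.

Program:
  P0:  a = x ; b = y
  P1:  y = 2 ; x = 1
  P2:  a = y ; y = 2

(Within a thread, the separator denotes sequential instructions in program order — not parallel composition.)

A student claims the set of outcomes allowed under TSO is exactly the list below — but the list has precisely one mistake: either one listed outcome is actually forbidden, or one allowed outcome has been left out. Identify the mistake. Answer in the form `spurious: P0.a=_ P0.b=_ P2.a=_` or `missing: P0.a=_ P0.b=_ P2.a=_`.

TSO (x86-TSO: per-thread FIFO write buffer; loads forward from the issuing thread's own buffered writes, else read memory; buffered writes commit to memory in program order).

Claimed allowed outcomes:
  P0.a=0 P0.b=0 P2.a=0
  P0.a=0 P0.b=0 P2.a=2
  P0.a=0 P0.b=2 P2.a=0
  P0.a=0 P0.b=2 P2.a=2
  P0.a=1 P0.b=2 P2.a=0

outcome vector order: (P0.a,P0.b,P2.a)
[TSO] allowed = {000 002 020 022 120 122}
TSO∖claimed = {122}

missing: P0.a=1 P0.b=2 P2.a=2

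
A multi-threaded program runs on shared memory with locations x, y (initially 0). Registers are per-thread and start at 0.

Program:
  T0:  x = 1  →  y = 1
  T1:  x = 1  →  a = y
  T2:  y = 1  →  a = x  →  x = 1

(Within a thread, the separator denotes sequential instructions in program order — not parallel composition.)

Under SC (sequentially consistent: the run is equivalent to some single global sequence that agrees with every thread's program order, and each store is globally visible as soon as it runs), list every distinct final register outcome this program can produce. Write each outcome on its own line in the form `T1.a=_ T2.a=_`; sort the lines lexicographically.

outcome vector order: (T1.a,T2.a)
|SC outcomes| = 3

T1.a=0 T2.a=1
T1.a=1 T2.a=0
T1.a=1 T2.a=1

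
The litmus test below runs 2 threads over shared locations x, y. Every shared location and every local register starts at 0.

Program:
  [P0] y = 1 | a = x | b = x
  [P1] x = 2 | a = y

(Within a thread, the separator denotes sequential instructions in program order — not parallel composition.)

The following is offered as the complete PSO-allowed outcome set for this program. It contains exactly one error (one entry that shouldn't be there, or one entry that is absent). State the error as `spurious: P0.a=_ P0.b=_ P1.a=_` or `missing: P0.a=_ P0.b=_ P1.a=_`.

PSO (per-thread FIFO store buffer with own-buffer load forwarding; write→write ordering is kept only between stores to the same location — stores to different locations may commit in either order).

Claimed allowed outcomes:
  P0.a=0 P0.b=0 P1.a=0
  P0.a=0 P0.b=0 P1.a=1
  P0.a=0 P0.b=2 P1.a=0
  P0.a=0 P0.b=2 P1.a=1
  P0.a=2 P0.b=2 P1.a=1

missing: P0.a=2 P0.b=2 P1.a=0

outcome vector order: (P0.a,P0.b,P1.a)
under PSO → (0,0,0), (0,0,1), (0,2,0), (0,2,1), (2,2,0), (2,2,1)
PSO∖claimed = {(2,2,0)}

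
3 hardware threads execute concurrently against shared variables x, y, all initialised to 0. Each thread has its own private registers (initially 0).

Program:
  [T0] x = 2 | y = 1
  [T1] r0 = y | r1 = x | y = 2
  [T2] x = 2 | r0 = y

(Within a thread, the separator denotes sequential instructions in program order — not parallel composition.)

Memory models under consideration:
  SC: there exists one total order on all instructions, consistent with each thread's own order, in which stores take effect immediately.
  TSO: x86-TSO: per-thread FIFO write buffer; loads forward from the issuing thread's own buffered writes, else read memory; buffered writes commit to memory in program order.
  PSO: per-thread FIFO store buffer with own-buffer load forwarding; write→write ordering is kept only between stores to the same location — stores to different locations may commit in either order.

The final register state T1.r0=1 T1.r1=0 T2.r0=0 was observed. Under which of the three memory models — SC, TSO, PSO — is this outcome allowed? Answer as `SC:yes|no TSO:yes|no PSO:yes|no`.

SC:no TSO:no PSO:yes

outcome vector order: (T1.r0,T1.r1,T2.r0)
[SC] allowed = {(0,0,0), (0,0,1), (0,0,2), (0,2,0), (0,2,1), (0,2,2), (1,2,0), (1,2,1), (1,2,2)}
[TSO] allowed = {(0,0,0), (0,0,1), (0,0,2), (0,2,0), (0,2,1), (0,2,2), (1,2,0), (1,2,1), (1,2,2)}
[PSO] allowed = {(0,0,0), (0,0,1), (0,0,2), (0,2,0), (0,2,1), (0,2,2), (1,0,0), (1,0,1), (1,0,2), (1,2,0), (1,2,1), (1,2,2)}
target (1,0,0) ∈ {PSO}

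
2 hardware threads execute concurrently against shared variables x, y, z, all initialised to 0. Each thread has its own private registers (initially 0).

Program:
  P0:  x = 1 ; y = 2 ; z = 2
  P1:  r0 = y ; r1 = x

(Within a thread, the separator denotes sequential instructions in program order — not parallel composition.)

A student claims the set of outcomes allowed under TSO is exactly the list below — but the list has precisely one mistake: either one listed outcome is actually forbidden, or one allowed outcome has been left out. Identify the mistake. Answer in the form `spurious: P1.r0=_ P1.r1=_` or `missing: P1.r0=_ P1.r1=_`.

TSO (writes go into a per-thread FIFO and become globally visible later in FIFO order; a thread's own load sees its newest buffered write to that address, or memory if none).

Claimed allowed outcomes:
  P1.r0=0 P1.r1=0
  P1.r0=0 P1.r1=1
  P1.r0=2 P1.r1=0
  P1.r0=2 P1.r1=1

spurious: P1.r0=2 P1.r1=0

outcome vector order: (P1.r0,P1.r1)
under TSO → <0 0>; <0 1>; <2 1>
claimed∖TSO = {<2 0>}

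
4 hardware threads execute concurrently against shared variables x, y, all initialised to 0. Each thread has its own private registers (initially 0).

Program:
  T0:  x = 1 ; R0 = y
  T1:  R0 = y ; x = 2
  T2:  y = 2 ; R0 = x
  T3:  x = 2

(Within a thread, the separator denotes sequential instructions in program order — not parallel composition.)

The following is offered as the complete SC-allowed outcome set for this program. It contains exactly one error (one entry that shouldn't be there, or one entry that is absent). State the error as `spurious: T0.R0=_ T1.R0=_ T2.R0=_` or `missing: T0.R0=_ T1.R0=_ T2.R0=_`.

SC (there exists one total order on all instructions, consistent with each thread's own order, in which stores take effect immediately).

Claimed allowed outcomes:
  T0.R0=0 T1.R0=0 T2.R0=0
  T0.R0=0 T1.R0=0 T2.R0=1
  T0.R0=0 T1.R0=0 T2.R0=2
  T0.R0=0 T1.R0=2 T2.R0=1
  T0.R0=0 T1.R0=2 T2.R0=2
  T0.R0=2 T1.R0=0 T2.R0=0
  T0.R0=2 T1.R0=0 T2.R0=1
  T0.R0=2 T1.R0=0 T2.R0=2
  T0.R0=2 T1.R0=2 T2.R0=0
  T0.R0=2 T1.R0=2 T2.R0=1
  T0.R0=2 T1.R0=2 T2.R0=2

spurious: T0.R0=0 T1.R0=0 T2.R0=0

outcome vector order: (T0.R0,T1.R0,T2.R0)
SC (10): <0 0 1>; <0 0 2>; <0 2 1>; <0 2 2>; <2 0 0>; <2 0 1>; <2 0 2>; <2 2 0>; <2 2 1>; <2 2 2>
claimed∖SC = {<0 0 0>}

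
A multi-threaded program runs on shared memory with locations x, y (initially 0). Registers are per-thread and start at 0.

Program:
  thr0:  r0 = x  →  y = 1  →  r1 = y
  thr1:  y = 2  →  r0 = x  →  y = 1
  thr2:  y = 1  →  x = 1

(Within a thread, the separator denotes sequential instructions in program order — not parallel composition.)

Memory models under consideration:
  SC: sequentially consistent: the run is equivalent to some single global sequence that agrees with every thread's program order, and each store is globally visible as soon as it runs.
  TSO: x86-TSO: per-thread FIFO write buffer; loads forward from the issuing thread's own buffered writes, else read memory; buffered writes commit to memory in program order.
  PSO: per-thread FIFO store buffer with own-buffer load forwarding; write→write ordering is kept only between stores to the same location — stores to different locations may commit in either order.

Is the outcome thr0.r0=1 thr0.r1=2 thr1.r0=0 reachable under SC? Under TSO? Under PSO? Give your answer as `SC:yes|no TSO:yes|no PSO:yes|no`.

SC:no TSO:yes PSO:yes

outcome vector order: (thr0.r0,thr0.r1,thr1.r0)
under SC → 0/1/0 0/1/1 0/2/0 0/2/1 1/1/0 1/1/1 1/2/1
under TSO → 0/1/0 0/1/1 0/2/0 0/2/1 1/1/0 1/1/1 1/2/0 1/2/1
under PSO → 0/1/0 0/1/1 0/2/0 0/2/1 1/1/0 1/1/1 1/2/0 1/2/1
target 1/2/0 ∈ {TSO,PSO}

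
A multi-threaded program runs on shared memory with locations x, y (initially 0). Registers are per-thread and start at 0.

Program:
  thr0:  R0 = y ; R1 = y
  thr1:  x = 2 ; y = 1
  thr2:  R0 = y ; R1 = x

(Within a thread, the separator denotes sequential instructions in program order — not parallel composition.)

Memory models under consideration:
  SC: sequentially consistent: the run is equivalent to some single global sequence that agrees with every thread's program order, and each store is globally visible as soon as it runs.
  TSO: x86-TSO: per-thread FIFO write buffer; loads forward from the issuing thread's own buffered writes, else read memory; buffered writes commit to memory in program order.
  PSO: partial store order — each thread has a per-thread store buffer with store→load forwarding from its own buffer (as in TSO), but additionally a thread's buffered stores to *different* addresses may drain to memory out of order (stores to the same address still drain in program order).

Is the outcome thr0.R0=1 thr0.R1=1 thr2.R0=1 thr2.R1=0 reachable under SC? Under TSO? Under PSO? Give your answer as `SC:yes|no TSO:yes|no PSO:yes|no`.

SC:no TSO:no PSO:yes

outcome vector order: (thr0.R0,thr0.R1,thr2.R0,thr2.R1)
[SC] allowed = {0/0/0/0, 0/0/0/2, 0/0/1/2, 0/1/0/0, 0/1/0/2, 0/1/1/2, 1/1/0/0, 1/1/0/2, 1/1/1/2}
[TSO] allowed = {0/0/0/0, 0/0/0/2, 0/0/1/2, 0/1/0/0, 0/1/0/2, 0/1/1/2, 1/1/0/0, 1/1/0/2, 1/1/1/2}
[PSO] allowed = {0/0/0/0, 0/0/0/2, 0/0/1/0, 0/0/1/2, 0/1/0/0, 0/1/0/2, 0/1/1/0, 0/1/1/2, 1/1/0/0, 1/1/0/2, 1/1/1/0, 1/1/1/2}
target 1/1/1/0 ∈ {PSO}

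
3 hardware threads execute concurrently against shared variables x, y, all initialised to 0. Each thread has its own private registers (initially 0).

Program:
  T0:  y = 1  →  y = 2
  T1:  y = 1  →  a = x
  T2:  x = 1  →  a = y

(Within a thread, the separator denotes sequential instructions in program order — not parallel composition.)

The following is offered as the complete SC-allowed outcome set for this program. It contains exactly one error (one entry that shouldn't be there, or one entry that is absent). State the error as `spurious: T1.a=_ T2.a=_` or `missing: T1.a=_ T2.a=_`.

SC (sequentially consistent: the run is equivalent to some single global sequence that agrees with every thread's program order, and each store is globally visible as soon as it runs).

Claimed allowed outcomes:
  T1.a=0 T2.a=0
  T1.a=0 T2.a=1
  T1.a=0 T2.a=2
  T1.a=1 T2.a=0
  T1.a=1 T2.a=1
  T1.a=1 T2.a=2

outcome vector order: (T1.a,T2.a)
SC: 5 outcomes — {<0 1> <0 2> <1 0> <1 1> <1 2>}
claimed∖SC = {<0 0>}

spurious: T1.a=0 T2.a=0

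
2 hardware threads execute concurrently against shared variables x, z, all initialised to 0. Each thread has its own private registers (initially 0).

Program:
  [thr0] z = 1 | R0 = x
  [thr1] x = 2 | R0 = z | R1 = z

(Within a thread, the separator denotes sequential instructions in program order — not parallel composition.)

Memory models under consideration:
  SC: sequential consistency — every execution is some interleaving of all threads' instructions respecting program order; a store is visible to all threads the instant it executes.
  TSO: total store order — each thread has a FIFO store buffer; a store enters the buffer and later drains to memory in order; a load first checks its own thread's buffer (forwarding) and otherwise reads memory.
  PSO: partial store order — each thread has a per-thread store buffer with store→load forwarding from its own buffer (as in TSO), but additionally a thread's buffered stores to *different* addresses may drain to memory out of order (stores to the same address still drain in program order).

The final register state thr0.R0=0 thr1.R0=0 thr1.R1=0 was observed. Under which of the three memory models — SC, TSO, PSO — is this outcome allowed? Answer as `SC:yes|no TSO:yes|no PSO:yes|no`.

outcome vector order: (thr0.R0,thr1.R0,thr1.R1)
under SC → <0 1 1>, <2 0 0>, <2 0 1>, <2 1 1>
under TSO → <0 0 0>, <0 0 1>, <0 1 1>, <2 0 0>, <2 0 1>, <2 1 1>
under PSO → <0 0 0>, <0 0 1>, <0 1 1>, <2 0 0>, <2 0 1>, <2 1 1>
target <0 0 0> ∈ {TSO,PSO}

SC:no TSO:yes PSO:yes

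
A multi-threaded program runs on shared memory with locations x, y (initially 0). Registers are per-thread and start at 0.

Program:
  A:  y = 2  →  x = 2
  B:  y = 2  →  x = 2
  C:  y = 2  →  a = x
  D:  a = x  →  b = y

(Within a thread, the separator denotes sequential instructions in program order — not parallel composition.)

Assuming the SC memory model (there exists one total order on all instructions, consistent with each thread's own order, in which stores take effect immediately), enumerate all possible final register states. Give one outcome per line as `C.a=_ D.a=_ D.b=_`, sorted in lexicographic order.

outcome vector order: (C.a,D.a,D.b)
|SC outcomes| = 6

C.a=0 D.a=0 D.b=0
C.a=0 D.a=0 D.b=2
C.a=0 D.a=2 D.b=2
C.a=2 D.a=0 D.b=0
C.a=2 D.a=0 D.b=2
C.a=2 D.a=2 D.b=2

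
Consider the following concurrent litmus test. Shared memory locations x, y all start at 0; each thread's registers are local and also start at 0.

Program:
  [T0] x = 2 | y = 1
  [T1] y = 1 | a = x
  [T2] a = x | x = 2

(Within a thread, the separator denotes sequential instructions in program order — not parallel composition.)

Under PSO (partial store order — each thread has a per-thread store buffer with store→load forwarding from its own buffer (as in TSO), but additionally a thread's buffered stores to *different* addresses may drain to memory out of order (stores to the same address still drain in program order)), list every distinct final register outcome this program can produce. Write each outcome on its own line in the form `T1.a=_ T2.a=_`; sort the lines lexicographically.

T1.a=0 T2.a=0
T1.a=0 T2.a=2
T1.a=2 T2.a=0
T1.a=2 T2.a=2

outcome vector order: (T1.a,T2.a)
|PSO outcomes| = 4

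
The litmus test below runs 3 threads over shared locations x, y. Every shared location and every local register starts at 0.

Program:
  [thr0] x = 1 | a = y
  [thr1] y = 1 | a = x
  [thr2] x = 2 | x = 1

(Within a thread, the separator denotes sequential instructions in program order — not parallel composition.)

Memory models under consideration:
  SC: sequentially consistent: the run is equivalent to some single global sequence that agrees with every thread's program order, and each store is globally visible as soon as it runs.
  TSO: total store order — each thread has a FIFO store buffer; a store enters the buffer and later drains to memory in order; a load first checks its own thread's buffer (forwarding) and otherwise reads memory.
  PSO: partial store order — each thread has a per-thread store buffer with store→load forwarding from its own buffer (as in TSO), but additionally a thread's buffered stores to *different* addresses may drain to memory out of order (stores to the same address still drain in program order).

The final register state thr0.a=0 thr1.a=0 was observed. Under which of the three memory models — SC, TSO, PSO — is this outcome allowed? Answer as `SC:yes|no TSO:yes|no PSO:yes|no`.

SC:no TSO:yes PSO:yes

outcome vector order: (thr0.a,thr1.a)
SC: 5 outcomes — {<0 1> <0 2> <1 0> <1 1> <1 2>}
TSO: 6 outcomes — {<0 0> <0 1> <0 2> <1 0> <1 1> <1 2>}
PSO: 6 outcomes — {<0 0> <0 1> <0 2> <1 0> <1 1> <1 2>}
target <0 0> ∈ {TSO,PSO}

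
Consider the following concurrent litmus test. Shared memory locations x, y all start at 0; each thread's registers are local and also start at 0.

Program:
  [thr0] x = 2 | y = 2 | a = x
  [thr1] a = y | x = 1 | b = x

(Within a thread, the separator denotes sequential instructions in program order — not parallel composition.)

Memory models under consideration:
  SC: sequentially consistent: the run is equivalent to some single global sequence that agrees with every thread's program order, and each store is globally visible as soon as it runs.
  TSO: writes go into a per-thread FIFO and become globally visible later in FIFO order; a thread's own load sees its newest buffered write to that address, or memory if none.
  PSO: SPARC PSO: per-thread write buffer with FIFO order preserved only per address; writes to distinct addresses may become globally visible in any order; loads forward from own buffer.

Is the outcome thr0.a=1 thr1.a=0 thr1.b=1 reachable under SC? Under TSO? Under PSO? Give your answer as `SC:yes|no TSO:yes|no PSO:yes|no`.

SC:yes TSO:yes PSO:yes

outcome vector order: (thr0.a,thr1.a,thr1.b)
SC: 5 outcomes — {<1 0 1>, <1 2 1>, <2 0 1>, <2 0 2>, <2 2 1>}
TSO: 5 outcomes — {<1 0 1>, <1 2 1>, <2 0 1>, <2 0 2>, <2 2 1>}
PSO: 6 outcomes — {<1 0 1>, <1 2 1>, <2 0 1>, <2 0 2>, <2 2 1>, <2 2 2>}
target <1 0 1> ∈ {SC,TSO,PSO}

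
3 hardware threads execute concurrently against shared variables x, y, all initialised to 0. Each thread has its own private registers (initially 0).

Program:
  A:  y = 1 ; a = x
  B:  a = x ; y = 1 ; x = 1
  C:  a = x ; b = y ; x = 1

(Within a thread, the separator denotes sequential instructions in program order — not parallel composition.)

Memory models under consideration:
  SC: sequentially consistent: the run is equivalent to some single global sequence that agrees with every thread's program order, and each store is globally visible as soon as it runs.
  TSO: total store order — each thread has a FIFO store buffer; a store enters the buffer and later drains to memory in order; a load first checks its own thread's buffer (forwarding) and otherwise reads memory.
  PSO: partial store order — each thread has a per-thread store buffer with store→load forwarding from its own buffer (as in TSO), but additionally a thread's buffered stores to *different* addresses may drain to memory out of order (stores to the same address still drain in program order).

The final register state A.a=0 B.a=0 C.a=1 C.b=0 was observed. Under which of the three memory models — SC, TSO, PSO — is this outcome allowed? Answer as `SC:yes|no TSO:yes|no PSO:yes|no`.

outcome vector order: (A.a,B.a,C.a,C.b)
SC (10): 0/0/0/0, 0/0/0/1, 0/0/1/1, 0/1/0/0, 0/1/0/1, 1/0/0/0, 1/0/0/1, 1/0/1/1, 1/1/0/0, 1/1/0/1
TSO (10): 0/0/0/0, 0/0/0/1, 0/0/1/1, 0/1/0/0, 0/1/0/1, 1/0/0/0, 1/0/0/1, 1/0/1/1, 1/1/0/0, 1/1/0/1
PSO (12): 0/0/0/0, 0/0/0/1, 0/0/1/0, 0/0/1/1, 0/1/0/0, 0/1/0/1, 1/0/0/0, 1/0/0/1, 1/0/1/0, 1/0/1/1, 1/1/0/0, 1/1/0/1
target 0/0/1/0 ∈ {PSO}

SC:no TSO:no PSO:yes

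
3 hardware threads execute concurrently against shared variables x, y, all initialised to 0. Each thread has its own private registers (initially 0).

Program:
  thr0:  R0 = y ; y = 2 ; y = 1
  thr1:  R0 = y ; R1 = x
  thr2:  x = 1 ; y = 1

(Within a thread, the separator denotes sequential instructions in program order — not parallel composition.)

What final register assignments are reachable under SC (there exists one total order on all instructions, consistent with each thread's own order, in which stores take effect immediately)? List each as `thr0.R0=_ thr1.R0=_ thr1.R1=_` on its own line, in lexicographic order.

thr0.R0=0 thr1.R0=0 thr1.R1=0
thr0.R0=0 thr1.R0=0 thr1.R1=1
thr0.R0=0 thr1.R0=1 thr1.R1=0
thr0.R0=0 thr1.R0=1 thr1.R1=1
thr0.R0=0 thr1.R0=2 thr1.R1=0
thr0.R0=0 thr1.R0=2 thr1.R1=1
thr0.R0=1 thr1.R0=0 thr1.R1=0
thr0.R0=1 thr1.R0=0 thr1.R1=1
thr0.R0=1 thr1.R0=1 thr1.R1=1
thr0.R0=1 thr1.R0=2 thr1.R1=1

outcome vector order: (thr0.R0,thr1.R0,thr1.R1)
|SC outcomes| = 10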